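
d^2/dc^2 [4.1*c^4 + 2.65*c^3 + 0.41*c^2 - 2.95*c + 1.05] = 49.2*c^2 + 15.9*c + 0.82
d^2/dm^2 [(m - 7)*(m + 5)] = 2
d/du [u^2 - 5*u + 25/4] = 2*u - 5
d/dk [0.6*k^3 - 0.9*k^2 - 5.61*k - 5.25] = 1.8*k^2 - 1.8*k - 5.61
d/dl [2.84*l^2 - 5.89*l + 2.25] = 5.68*l - 5.89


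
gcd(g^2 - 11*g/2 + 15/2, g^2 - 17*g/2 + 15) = g - 5/2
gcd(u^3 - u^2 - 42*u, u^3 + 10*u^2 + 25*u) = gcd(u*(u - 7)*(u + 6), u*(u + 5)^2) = u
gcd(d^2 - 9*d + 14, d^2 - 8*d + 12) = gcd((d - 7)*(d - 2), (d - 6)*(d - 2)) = d - 2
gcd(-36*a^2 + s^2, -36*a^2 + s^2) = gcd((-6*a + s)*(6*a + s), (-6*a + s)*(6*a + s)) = -36*a^2 + s^2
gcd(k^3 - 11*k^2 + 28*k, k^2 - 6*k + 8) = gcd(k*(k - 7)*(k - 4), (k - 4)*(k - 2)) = k - 4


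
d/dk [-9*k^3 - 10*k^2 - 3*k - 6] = -27*k^2 - 20*k - 3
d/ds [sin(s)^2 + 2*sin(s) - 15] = 2*(sin(s) + 1)*cos(s)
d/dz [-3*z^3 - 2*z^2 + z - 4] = -9*z^2 - 4*z + 1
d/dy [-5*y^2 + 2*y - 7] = 2 - 10*y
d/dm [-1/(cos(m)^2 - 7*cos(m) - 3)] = (7 - 2*cos(m))*sin(m)/(sin(m)^2 + 7*cos(m) + 2)^2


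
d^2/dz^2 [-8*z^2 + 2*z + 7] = -16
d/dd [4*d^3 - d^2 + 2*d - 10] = 12*d^2 - 2*d + 2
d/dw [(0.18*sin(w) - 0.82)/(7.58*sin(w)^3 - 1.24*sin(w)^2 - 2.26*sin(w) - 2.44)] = (-2.7288*sin(w)^3 + 18.87*sin(w)^2 - 2.0336*sin(w) - 2.2924)*cos(w)/(57.4564*sin(w)^6 - 18.7984*sin(w)^5 - 32.724*sin(w)^4 - 31.3856*sin(w)^3 + 11.1588*sin(w)^2 + 11.0288*sin(w) + 5.9536)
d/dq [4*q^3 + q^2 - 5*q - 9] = 12*q^2 + 2*q - 5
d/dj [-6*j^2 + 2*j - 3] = 2 - 12*j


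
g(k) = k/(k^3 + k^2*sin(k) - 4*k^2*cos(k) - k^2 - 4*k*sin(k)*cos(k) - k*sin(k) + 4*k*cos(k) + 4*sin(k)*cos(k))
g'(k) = k*(-4*k^2*sin(k) - k^2*cos(k) - 3*k^2 - 4*k*sin(k)^2 + 2*k*sin(k) + 4*k*cos(k)^2 + 9*k*cos(k) + 2*k + 4*sin(k)^2 + 4*sin(k)*cos(k) + sin(k) - 4*cos(k)^2 - 4*cos(k))/(k^3 + k^2*sin(k) - 4*k^2*cos(k) - k^2 - 4*k*sin(k)*cos(k) - k*sin(k) + 4*k*cos(k) + 4*sin(k)*cos(k))^2 + 1/(k^3 + k^2*sin(k) - 4*k^2*cos(k) - k^2 - 4*k*sin(k)*cos(k) - k*sin(k) + 4*k*cos(k) + 4*sin(k)*cos(k)) = (-4*k^3*sin(k) - k^3*cos(k) - 2*k^3 + 3*k^2*sin(k) + 5*k^2*cos(k) + 4*k^2*cos(2*k) + k^2 - 4*k*cos(2*k) + 2*sin(2*k))/((k - 1)^2*(k + sin(k))^2*(k - 4*cos(k))^2)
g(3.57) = 0.06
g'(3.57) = -0.00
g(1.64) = 0.51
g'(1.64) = -1.98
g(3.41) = 0.06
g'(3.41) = -0.01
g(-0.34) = 0.09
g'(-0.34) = 0.06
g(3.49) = 0.06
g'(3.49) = -0.01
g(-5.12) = 0.03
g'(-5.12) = 0.03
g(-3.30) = -0.38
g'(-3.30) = 0.97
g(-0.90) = 0.08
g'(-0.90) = -0.02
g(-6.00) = 0.02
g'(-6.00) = 0.01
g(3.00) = 0.07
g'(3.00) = -0.03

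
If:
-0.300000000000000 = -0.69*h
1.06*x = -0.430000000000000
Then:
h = 0.43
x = -0.41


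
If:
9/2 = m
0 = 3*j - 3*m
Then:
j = 9/2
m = 9/2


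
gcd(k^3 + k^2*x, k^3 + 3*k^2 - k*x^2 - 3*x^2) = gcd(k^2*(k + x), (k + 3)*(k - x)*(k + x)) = k + x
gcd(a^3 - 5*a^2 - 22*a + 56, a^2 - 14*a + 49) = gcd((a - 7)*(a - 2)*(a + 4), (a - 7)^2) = a - 7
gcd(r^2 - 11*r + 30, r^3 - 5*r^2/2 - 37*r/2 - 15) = r - 6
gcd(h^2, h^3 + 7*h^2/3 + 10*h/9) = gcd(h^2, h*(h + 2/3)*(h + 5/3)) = h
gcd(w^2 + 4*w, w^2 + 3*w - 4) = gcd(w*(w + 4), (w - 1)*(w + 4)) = w + 4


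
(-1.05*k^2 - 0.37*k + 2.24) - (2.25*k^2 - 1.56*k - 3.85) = -3.3*k^2 + 1.19*k + 6.09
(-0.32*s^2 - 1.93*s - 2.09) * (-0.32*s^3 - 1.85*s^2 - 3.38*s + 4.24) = 0.1024*s^5 + 1.2096*s^4 + 5.3209*s^3 + 9.0331*s^2 - 1.119*s - 8.8616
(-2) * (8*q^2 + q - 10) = -16*q^2 - 2*q + 20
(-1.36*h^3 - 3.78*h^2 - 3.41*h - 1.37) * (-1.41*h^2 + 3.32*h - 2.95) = 1.9176*h^5 + 0.8146*h^4 - 3.7295*h^3 + 1.7615*h^2 + 5.5111*h + 4.0415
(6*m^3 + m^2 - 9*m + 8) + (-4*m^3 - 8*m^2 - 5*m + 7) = 2*m^3 - 7*m^2 - 14*m + 15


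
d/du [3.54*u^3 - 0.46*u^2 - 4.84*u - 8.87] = 10.62*u^2 - 0.92*u - 4.84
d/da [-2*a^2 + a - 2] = 1 - 4*a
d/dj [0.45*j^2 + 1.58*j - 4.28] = 0.9*j + 1.58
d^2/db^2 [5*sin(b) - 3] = -5*sin(b)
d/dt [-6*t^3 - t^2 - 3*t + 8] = -18*t^2 - 2*t - 3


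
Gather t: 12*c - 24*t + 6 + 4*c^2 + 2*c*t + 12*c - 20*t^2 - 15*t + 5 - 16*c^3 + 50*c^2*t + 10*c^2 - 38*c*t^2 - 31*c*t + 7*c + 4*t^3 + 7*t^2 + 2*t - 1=-16*c^3 + 14*c^2 + 31*c + 4*t^3 + t^2*(-38*c - 13) + t*(50*c^2 - 29*c - 37) + 10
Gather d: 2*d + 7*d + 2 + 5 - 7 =9*d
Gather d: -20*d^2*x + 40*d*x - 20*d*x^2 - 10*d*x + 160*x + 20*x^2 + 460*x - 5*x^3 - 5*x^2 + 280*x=-20*d^2*x + d*(-20*x^2 + 30*x) - 5*x^3 + 15*x^2 + 900*x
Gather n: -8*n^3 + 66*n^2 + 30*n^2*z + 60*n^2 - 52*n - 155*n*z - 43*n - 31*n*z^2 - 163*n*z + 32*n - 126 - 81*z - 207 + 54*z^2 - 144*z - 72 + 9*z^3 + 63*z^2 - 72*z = -8*n^3 + n^2*(30*z + 126) + n*(-31*z^2 - 318*z - 63) + 9*z^3 + 117*z^2 - 297*z - 405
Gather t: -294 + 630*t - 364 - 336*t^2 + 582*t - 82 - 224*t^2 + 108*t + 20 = -560*t^2 + 1320*t - 720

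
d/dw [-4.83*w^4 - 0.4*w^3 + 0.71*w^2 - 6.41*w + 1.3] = -19.32*w^3 - 1.2*w^2 + 1.42*w - 6.41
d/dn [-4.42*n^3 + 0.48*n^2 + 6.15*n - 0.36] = -13.26*n^2 + 0.96*n + 6.15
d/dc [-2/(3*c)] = 2/(3*c^2)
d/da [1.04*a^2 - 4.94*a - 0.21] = 2.08*a - 4.94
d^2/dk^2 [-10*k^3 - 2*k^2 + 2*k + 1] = -60*k - 4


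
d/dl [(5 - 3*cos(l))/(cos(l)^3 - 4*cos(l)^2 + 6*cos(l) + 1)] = 16*(-6*cos(l)^3 + 27*cos(l)^2 - 40*cos(l) + 33)*sin(l)/(16*sin(l)^2 + 27*cos(l) + cos(3*l) - 12)^2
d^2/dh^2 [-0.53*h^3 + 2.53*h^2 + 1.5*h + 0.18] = 5.06 - 3.18*h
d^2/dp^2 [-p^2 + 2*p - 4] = -2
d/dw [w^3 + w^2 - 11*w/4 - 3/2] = 3*w^2 + 2*w - 11/4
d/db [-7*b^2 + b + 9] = 1 - 14*b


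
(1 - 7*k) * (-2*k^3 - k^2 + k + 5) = 14*k^4 + 5*k^3 - 8*k^2 - 34*k + 5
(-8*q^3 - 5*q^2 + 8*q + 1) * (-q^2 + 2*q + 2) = 8*q^5 - 11*q^4 - 34*q^3 + 5*q^2 + 18*q + 2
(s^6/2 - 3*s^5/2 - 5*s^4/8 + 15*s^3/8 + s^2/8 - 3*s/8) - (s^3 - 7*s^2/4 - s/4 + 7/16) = s^6/2 - 3*s^5/2 - 5*s^4/8 + 7*s^3/8 + 15*s^2/8 - s/8 - 7/16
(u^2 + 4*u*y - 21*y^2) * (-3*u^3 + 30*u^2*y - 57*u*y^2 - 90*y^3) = -3*u^5 + 18*u^4*y + 126*u^3*y^2 - 948*u^2*y^3 + 837*u*y^4 + 1890*y^5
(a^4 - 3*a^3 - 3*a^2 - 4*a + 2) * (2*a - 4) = 2*a^5 - 10*a^4 + 6*a^3 + 4*a^2 + 20*a - 8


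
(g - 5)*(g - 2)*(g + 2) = g^3 - 5*g^2 - 4*g + 20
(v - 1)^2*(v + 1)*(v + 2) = v^4 + v^3 - 3*v^2 - v + 2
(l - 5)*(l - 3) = l^2 - 8*l + 15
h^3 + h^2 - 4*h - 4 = (h - 2)*(h + 1)*(h + 2)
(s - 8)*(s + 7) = s^2 - s - 56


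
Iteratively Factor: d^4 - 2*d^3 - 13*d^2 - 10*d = (d + 2)*(d^3 - 4*d^2 - 5*d) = (d + 1)*(d + 2)*(d^2 - 5*d) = d*(d + 1)*(d + 2)*(d - 5)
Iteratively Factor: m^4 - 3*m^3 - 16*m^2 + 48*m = (m - 4)*(m^3 + m^2 - 12*m) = m*(m - 4)*(m^2 + m - 12) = m*(m - 4)*(m + 4)*(m - 3)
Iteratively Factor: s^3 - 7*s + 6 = (s + 3)*(s^2 - 3*s + 2) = (s - 1)*(s + 3)*(s - 2)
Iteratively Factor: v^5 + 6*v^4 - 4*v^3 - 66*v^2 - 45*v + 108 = (v - 1)*(v^4 + 7*v^3 + 3*v^2 - 63*v - 108) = (v - 3)*(v - 1)*(v^3 + 10*v^2 + 33*v + 36) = (v - 3)*(v - 1)*(v + 4)*(v^2 + 6*v + 9) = (v - 3)*(v - 1)*(v + 3)*(v + 4)*(v + 3)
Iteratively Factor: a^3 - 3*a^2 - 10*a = (a)*(a^2 - 3*a - 10) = a*(a + 2)*(a - 5)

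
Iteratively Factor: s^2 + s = (s)*(s + 1)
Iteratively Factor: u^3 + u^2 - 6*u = (u)*(u^2 + u - 6) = u*(u + 3)*(u - 2)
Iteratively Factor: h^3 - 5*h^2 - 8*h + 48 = (h - 4)*(h^2 - h - 12) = (h - 4)^2*(h + 3)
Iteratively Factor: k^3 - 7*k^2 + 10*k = (k - 5)*(k^2 - 2*k) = (k - 5)*(k - 2)*(k)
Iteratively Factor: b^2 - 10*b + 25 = (b - 5)*(b - 5)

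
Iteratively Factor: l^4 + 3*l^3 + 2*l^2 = (l + 2)*(l^3 + l^2) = (l + 1)*(l + 2)*(l^2) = l*(l + 1)*(l + 2)*(l)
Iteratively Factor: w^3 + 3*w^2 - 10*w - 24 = (w + 2)*(w^2 + w - 12) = (w + 2)*(w + 4)*(w - 3)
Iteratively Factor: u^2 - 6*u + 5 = (u - 5)*(u - 1)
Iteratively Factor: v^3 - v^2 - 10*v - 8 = (v + 1)*(v^2 - 2*v - 8) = (v + 1)*(v + 2)*(v - 4)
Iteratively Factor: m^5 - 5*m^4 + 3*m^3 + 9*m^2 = (m + 1)*(m^4 - 6*m^3 + 9*m^2) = (m - 3)*(m + 1)*(m^3 - 3*m^2) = m*(m - 3)*(m + 1)*(m^2 - 3*m) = m^2*(m - 3)*(m + 1)*(m - 3)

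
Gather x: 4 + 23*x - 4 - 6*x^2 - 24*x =-6*x^2 - x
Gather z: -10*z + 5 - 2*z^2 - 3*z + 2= -2*z^2 - 13*z + 7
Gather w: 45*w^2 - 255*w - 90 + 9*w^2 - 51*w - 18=54*w^2 - 306*w - 108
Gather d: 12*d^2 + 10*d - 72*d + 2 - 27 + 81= 12*d^2 - 62*d + 56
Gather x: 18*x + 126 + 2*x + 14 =20*x + 140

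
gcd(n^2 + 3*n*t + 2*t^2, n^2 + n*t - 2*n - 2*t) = n + t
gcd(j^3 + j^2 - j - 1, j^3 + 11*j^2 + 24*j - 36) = j - 1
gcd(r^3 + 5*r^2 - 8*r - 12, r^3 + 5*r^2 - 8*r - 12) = r^3 + 5*r^2 - 8*r - 12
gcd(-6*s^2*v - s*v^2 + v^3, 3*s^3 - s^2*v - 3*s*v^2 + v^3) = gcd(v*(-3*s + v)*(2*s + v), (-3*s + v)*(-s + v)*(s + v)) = 3*s - v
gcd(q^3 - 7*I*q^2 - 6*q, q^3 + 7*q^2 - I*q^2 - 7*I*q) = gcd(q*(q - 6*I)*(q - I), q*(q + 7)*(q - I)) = q^2 - I*q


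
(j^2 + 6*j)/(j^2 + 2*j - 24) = j/(j - 4)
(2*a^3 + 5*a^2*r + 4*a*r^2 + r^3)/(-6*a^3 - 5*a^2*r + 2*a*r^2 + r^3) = (2*a^2 + 3*a*r + r^2)/(-6*a^2 + a*r + r^2)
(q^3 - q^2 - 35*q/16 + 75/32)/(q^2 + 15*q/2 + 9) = (16*q^2 - 40*q + 25)/(16*(q + 6))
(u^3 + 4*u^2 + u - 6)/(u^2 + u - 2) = u + 3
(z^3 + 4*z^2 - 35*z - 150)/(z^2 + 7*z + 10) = (z^2 - z - 30)/(z + 2)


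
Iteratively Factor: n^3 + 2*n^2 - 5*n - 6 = (n - 2)*(n^2 + 4*n + 3) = (n - 2)*(n + 3)*(n + 1)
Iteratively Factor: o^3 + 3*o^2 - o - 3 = (o - 1)*(o^2 + 4*o + 3) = (o - 1)*(o + 3)*(o + 1)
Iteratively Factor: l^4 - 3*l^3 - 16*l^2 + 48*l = (l + 4)*(l^3 - 7*l^2 + 12*l) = l*(l + 4)*(l^2 - 7*l + 12) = l*(l - 3)*(l + 4)*(l - 4)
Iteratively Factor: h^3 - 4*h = (h)*(h^2 - 4) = h*(h - 2)*(h + 2)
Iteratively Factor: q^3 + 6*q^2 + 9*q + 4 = (q + 1)*(q^2 + 5*q + 4) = (q + 1)*(q + 4)*(q + 1)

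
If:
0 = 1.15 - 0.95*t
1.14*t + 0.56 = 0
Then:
No Solution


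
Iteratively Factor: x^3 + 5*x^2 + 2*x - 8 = (x + 4)*(x^2 + x - 2) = (x + 2)*(x + 4)*(x - 1)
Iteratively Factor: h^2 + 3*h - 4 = (h + 4)*(h - 1)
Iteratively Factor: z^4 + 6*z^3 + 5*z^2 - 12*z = (z)*(z^3 + 6*z^2 + 5*z - 12) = z*(z - 1)*(z^2 + 7*z + 12) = z*(z - 1)*(z + 3)*(z + 4)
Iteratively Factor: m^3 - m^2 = (m)*(m^2 - m) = m^2*(m - 1)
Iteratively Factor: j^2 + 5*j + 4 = (j + 1)*(j + 4)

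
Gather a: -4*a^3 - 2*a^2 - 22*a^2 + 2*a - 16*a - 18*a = -4*a^3 - 24*a^2 - 32*a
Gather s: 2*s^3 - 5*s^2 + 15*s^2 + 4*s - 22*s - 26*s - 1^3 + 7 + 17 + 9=2*s^3 + 10*s^2 - 44*s + 32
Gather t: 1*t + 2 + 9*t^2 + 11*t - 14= 9*t^2 + 12*t - 12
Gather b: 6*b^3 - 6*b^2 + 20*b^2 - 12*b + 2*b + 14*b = 6*b^3 + 14*b^2 + 4*b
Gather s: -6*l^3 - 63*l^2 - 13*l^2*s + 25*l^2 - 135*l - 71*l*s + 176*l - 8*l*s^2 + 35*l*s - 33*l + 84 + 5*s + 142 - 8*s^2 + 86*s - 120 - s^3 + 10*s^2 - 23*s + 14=-6*l^3 - 38*l^2 + 8*l - s^3 + s^2*(2 - 8*l) + s*(-13*l^2 - 36*l + 68) + 120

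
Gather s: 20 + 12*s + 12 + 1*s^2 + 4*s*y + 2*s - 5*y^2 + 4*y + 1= s^2 + s*(4*y + 14) - 5*y^2 + 4*y + 33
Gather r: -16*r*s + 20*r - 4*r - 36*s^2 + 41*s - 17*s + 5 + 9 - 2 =r*(16 - 16*s) - 36*s^2 + 24*s + 12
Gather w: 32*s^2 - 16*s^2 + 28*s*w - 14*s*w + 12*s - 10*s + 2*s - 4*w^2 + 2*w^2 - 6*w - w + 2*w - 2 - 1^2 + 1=16*s^2 + 4*s - 2*w^2 + w*(14*s - 5) - 2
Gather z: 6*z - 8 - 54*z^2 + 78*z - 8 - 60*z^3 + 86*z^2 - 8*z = -60*z^3 + 32*z^2 + 76*z - 16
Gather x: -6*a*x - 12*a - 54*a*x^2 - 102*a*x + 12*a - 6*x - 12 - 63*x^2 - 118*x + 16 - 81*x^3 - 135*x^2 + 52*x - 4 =-81*x^3 + x^2*(-54*a - 198) + x*(-108*a - 72)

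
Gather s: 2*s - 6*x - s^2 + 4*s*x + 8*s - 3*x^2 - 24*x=-s^2 + s*(4*x + 10) - 3*x^2 - 30*x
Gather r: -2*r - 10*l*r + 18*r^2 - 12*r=18*r^2 + r*(-10*l - 14)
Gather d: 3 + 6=9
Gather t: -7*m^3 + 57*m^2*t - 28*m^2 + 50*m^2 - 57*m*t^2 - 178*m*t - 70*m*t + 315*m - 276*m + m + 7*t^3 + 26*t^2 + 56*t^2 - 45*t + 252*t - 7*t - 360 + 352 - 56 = -7*m^3 + 22*m^2 + 40*m + 7*t^3 + t^2*(82 - 57*m) + t*(57*m^2 - 248*m + 200) - 64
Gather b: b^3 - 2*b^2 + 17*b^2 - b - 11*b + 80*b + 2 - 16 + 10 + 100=b^3 + 15*b^2 + 68*b + 96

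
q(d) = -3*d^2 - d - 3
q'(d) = -6*d - 1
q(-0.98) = -4.90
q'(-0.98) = 4.88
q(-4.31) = -54.42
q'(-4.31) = 24.86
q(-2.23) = -15.69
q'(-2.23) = 12.38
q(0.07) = -3.08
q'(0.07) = -1.42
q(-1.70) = -9.97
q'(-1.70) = 9.20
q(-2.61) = -20.83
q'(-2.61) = 14.66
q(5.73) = -107.23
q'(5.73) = -35.38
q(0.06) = -3.07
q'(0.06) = -1.36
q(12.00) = -447.00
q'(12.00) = -73.00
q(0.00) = -3.00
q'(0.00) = -1.00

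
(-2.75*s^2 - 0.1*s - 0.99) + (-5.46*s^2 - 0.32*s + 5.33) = -8.21*s^2 - 0.42*s + 4.34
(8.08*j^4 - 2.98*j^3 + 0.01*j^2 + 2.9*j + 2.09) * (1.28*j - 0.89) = 10.3424*j^5 - 11.0056*j^4 + 2.665*j^3 + 3.7031*j^2 + 0.0941999999999998*j - 1.8601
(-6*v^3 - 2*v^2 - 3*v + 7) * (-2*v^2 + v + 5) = 12*v^5 - 2*v^4 - 26*v^3 - 27*v^2 - 8*v + 35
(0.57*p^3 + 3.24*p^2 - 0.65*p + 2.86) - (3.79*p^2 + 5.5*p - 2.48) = 0.57*p^3 - 0.55*p^2 - 6.15*p + 5.34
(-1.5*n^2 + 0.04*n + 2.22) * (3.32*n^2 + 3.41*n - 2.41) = -4.98*n^4 - 4.9822*n^3 + 11.1218*n^2 + 7.4738*n - 5.3502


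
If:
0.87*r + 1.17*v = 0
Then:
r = -1.3448275862069*v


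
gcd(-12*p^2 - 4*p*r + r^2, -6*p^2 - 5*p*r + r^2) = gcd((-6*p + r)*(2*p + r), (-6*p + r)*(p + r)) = 6*p - r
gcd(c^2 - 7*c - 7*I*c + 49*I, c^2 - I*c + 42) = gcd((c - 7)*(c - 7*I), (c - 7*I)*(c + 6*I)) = c - 7*I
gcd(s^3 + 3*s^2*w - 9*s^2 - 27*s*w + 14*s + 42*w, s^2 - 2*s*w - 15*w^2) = s + 3*w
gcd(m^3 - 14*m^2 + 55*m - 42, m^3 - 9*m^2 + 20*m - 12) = m^2 - 7*m + 6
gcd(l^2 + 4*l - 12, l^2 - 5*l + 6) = l - 2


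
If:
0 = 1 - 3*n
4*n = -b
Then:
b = -4/3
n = 1/3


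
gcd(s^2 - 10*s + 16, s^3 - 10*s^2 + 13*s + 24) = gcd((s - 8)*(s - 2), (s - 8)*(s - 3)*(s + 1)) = s - 8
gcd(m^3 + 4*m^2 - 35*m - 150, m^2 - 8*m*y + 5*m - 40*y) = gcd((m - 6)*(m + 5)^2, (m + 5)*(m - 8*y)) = m + 5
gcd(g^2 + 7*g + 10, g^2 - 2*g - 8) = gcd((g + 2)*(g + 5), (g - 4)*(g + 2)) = g + 2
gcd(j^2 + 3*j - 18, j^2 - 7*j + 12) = j - 3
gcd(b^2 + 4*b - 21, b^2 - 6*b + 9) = b - 3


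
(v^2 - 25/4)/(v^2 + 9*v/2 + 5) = (v - 5/2)/(v + 2)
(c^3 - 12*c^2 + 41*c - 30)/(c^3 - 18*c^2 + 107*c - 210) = (c - 1)/(c - 7)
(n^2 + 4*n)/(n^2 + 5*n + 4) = n/(n + 1)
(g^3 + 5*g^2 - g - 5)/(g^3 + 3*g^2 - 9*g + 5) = (g + 1)/(g - 1)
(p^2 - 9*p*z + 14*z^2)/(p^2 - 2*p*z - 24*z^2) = (-p^2 + 9*p*z - 14*z^2)/(-p^2 + 2*p*z + 24*z^2)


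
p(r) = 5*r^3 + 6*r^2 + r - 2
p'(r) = 15*r^2 + 12*r + 1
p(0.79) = 5.00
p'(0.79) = 19.84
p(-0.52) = -1.60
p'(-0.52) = -1.18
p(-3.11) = -97.48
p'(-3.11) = 108.76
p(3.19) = 224.56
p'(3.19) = 191.92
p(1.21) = 16.85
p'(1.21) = 37.48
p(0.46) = 0.22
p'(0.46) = 9.69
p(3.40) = 267.28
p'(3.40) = 215.20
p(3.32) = 250.43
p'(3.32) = 206.18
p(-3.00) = -86.00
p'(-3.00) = 100.00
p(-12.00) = -7790.00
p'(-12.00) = 2017.00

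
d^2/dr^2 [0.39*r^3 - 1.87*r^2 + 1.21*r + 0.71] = 2.34*r - 3.74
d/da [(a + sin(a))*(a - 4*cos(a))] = (a + sin(a))*(4*sin(a) + 1) + (a - 4*cos(a))*(cos(a) + 1)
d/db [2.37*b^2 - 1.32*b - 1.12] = 4.74*b - 1.32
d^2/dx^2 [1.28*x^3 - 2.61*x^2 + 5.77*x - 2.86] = 7.68*x - 5.22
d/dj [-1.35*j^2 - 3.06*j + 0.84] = -2.7*j - 3.06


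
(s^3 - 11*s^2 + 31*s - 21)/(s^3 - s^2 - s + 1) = (s^2 - 10*s + 21)/(s^2 - 1)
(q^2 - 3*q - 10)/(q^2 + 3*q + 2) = (q - 5)/(q + 1)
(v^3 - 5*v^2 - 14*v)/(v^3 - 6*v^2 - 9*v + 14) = v/(v - 1)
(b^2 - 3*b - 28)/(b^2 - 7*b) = (b + 4)/b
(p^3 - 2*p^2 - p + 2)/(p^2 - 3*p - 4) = (p^2 - 3*p + 2)/(p - 4)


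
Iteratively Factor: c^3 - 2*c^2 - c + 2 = (c + 1)*(c^2 - 3*c + 2) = (c - 2)*(c + 1)*(c - 1)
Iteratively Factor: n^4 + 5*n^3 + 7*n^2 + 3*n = (n + 1)*(n^3 + 4*n^2 + 3*n) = n*(n + 1)*(n^2 + 4*n + 3) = n*(n + 1)*(n + 3)*(n + 1)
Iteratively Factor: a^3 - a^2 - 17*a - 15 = (a - 5)*(a^2 + 4*a + 3) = (a - 5)*(a + 3)*(a + 1)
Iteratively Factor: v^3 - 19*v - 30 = (v - 5)*(v^2 + 5*v + 6) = (v - 5)*(v + 3)*(v + 2)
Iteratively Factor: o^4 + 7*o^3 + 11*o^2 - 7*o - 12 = (o + 3)*(o^3 + 4*o^2 - o - 4) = (o + 3)*(o + 4)*(o^2 - 1) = (o - 1)*(o + 3)*(o + 4)*(o + 1)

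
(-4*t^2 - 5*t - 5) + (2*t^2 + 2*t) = -2*t^2 - 3*t - 5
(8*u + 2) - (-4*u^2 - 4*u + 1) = 4*u^2 + 12*u + 1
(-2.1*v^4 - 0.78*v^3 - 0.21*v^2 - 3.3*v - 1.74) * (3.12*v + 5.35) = -6.552*v^5 - 13.6686*v^4 - 4.8282*v^3 - 11.4195*v^2 - 23.0838*v - 9.309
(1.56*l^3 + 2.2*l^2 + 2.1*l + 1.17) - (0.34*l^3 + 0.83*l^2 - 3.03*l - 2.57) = 1.22*l^3 + 1.37*l^2 + 5.13*l + 3.74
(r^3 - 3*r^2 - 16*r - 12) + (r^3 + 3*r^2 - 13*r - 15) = 2*r^3 - 29*r - 27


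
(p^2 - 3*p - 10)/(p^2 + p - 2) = (p - 5)/(p - 1)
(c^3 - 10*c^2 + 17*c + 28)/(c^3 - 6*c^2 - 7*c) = (c - 4)/c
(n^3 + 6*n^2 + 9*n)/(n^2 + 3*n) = n + 3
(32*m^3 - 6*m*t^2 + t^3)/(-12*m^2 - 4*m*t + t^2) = (16*m^2 - 8*m*t + t^2)/(-6*m + t)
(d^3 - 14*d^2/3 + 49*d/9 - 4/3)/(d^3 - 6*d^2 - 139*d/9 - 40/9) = (-9*d^3 + 42*d^2 - 49*d + 12)/(-9*d^3 + 54*d^2 + 139*d + 40)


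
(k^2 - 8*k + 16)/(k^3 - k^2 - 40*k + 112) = 1/(k + 7)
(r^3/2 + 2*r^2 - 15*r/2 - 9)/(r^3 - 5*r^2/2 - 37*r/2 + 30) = (r^3 + 4*r^2 - 15*r - 18)/(2*r^3 - 5*r^2 - 37*r + 60)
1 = 1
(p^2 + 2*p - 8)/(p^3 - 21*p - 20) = (p - 2)/(p^2 - 4*p - 5)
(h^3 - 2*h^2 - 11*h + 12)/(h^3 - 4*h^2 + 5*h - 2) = (h^2 - h - 12)/(h^2 - 3*h + 2)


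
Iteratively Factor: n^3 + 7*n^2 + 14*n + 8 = (n + 1)*(n^2 + 6*n + 8) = (n + 1)*(n + 2)*(n + 4)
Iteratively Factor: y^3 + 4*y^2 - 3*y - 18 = (y - 2)*(y^2 + 6*y + 9) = (y - 2)*(y + 3)*(y + 3)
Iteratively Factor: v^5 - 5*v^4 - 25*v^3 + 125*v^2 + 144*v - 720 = (v - 3)*(v^4 - 2*v^3 - 31*v^2 + 32*v + 240) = (v - 5)*(v - 3)*(v^3 + 3*v^2 - 16*v - 48) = (v - 5)*(v - 3)*(v + 4)*(v^2 - v - 12) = (v - 5)*(v - 4)*(v - 3)*(v + 4)*(v + 3)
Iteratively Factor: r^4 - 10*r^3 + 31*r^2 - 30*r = (r - 3)*(r^3 - 7*r^2 + 10*r) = r*(r - 3)*(r^2 - 7*r + 10) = r*(r - 3)*(r - 2)*(r - 5)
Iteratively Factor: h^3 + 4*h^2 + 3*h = (h)*(h^2 + 4*h + 3) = h*(h + 1)*(h + 3)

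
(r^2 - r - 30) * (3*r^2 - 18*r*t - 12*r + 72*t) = 3*r^4 - 18*r^3*t - 15*r^3 + 90*r^2*t - 78*r^2 + 468*r*t + 360*r - 2160*t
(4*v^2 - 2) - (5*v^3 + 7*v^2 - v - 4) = -5*v^3 - 3*v^2 + v + 2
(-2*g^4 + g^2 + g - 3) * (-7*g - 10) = 14*g^5 + 20*g^4 - 7*g^3 - 17*g^2 + 11*g + 30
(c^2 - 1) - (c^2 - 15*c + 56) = 15*c - 57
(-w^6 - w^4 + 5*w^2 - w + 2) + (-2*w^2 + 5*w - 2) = -w^6 - w^4 + 3*w^2 + 4*w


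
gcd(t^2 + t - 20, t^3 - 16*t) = t - 4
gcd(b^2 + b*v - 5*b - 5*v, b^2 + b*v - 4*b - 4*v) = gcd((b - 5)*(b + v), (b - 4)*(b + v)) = b + v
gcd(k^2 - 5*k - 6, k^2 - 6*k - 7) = k + 1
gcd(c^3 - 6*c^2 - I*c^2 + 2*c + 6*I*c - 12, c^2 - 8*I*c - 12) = c - 2*I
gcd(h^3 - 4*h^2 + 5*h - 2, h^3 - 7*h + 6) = h^2 - 3*h + 2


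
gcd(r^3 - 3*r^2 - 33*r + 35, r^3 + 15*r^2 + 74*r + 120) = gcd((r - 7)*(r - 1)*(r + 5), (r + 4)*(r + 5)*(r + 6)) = r + 5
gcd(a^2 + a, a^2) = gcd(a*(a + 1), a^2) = a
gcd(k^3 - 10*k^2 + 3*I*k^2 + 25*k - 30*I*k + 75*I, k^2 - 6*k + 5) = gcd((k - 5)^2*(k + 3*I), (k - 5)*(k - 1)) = k - 5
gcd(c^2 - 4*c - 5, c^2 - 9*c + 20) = c - 5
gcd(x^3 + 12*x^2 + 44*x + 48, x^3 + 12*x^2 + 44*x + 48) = x^3 + 12*x^2 + 44*x + 48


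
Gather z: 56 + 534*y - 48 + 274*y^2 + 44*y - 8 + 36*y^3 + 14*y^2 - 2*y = 36*y^3 + 288*y^2 + 576*y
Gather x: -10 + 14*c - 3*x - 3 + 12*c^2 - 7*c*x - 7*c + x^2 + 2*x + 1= 12*c^2 + 7*c + x^2 + x*(-7*c - 1) - 12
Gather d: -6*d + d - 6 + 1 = -5*d - 5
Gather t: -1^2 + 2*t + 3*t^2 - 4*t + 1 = 3*t^2 - 2*t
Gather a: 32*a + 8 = 32*a + 8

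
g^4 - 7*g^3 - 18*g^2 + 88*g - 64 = (g - 8)*(g - 2)*(g - 1)*(g + 4)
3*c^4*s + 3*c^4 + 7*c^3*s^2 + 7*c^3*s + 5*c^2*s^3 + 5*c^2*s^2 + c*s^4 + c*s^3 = (c + s)^2*(3*c + s)*(c*s + c)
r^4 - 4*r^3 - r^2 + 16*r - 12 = (r - 3)*(r - 2)*(r - 1)*(r + 2)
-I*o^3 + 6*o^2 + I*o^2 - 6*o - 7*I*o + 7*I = (o - I)*(o + 7*I)*(-I*o + I)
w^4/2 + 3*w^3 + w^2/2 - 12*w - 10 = (w/2 + 1)*(w - 2)*(w + 1)*(w + 5)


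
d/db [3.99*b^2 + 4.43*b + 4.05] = 7.98*b + 4.43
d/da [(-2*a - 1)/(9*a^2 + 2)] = 2*(9*a^2 + 9*a - 2)/(81*a^4 + 36*a^2 + 4)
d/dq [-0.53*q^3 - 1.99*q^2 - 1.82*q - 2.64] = -1.59*q^2 - 3.98*q - 1.82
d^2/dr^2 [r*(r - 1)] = 2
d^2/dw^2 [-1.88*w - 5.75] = 0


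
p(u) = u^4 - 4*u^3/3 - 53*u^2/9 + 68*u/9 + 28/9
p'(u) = 4*u^3 - 4*u^2 - 106*u/9 + 68/9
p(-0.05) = 2.72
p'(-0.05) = 8.13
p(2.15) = 0.25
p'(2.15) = 3.50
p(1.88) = 0.13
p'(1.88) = -2.15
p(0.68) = 5.32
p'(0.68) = -1.05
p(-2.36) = 1.03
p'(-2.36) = -39.50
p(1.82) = 0.29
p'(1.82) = -3.02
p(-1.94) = -9.81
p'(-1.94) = -13.86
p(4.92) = 324.89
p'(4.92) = 329.17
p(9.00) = 5183.11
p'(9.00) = 2493.56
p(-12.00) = 22104.44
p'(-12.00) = -7339.11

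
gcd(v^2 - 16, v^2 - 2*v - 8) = v - 4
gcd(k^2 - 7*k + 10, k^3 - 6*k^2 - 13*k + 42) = k - 2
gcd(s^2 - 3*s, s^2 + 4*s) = s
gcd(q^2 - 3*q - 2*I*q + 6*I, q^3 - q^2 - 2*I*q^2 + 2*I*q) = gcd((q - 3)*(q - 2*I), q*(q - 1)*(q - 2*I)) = q - 2*I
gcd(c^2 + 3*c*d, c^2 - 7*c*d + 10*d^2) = 1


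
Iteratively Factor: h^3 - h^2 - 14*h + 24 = (h - 2)*(h^2 + h - 12) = (h - 2)*(h + 4)*(h - 3)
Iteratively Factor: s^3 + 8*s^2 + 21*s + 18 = (s + 3)*(s^2 + 5*s + 6) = (s + 2)*(s + 3)*(s + 3)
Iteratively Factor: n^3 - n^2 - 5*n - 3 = (n + 1)*(n^2 - 2*n - 3) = (n + 1)^2*(n - 3)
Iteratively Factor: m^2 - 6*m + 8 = (m - 4)*(m - 2)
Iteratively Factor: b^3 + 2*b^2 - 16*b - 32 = (b - 4)*(b^2 + 6*b + 8) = (b - 4)*(b + 4)*(b + 2)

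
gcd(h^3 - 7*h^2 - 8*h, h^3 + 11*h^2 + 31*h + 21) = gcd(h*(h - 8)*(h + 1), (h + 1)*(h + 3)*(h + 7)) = h + 1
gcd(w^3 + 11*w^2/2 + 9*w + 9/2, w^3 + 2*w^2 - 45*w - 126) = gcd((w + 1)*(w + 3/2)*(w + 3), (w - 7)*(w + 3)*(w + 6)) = w + 3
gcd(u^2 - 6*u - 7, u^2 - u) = 1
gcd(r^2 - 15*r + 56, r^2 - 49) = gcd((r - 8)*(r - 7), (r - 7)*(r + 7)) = r - 7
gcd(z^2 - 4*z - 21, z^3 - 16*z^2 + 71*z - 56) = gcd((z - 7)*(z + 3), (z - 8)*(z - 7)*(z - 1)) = z - 7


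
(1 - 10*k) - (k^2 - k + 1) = -k^2 - 9*k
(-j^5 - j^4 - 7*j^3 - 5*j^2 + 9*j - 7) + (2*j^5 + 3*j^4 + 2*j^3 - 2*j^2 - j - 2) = j^5 + 2*j^4 - 5*j^3 - 7*j^2 + 8*j - 9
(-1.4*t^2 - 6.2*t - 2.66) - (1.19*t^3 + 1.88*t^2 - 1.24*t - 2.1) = -1.19*t^3 - 3.28*t^2 - 4.96*t - 0.56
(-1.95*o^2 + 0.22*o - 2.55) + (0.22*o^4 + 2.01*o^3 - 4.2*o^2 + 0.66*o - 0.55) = 0.22*o^4 + 2.01*o^3 - 6.15*o^2 + 0.88*o - 3.1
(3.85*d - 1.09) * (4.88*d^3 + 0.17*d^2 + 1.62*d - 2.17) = 18.788*d^4 - 4.6647*d^3 + 6.0517*d^2 - 10.1203*d + 2.3653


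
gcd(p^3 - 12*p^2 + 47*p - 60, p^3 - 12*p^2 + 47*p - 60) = p^3 - 12*p^2 + 47*p - 60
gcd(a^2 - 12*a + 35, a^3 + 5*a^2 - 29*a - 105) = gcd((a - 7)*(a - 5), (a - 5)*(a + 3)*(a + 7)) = a - 5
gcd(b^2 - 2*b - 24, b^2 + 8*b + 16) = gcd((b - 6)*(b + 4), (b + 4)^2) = b + 4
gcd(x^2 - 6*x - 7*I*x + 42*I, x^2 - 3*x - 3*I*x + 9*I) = 1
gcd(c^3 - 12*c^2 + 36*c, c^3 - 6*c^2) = c^2 - 6*c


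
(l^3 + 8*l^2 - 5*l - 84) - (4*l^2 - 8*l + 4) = l^3 + 4*l^2 + 3*l - 88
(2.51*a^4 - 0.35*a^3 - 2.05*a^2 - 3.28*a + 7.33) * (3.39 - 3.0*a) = -7.53*a^5 + 9.5589*a^4 + 4.9635*a^3 + 2.8905*a^2 - 33.1092*a + 24.8487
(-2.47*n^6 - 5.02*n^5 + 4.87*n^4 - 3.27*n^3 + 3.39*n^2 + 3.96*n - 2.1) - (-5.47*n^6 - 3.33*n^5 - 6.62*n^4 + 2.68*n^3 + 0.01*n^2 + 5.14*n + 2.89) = 3.0*n^6 - 1.69*n^5 + 11.49*n^4 - 5.95*n^3 + 3.38*n^2 - 1.18*n - 4.99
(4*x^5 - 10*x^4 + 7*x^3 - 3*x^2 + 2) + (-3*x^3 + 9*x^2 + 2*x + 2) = 4*x^5 - 10*x^4 + 4*x^3 + 6*x^2 + 2*x + 4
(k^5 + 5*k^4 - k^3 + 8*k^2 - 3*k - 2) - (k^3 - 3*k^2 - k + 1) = k^5 + 5*k^4 - 2*k^3 + 11*k^2 - 2*k - 3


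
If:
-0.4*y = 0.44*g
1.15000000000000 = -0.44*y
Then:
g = 2.38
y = -2.61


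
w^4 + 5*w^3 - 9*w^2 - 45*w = w*(w - 3)*(w + 3)*(w + 5)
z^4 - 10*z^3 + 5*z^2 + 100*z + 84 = (z - 7)*(z - 6)*(z + 1)*(z + 2)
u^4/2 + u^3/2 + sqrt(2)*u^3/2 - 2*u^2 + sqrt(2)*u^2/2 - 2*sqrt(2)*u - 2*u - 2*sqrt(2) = (u - 2)*(u + 1)*(sqrt(2)*u/2 + 1)*(sqrt(2)*u/2 + sqrt(2))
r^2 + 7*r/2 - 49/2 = (r - 7/2)*(r + 7)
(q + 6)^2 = q^2 + 12*q + 36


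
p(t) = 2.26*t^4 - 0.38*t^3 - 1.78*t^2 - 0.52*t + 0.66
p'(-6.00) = -1972.84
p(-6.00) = 2950.74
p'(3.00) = 222.62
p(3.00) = 155.88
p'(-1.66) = -39.10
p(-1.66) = 15.52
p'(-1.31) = -18.14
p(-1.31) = 5.80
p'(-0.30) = 0.20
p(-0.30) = 0.68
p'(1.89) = 49.71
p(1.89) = 19.59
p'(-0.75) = -2.30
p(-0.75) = 0.92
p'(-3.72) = -468.42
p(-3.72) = 430.32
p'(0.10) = -0.88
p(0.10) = 0.59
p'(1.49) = 21.55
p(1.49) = 5.82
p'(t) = 9.04*t^3 - 1.14*t^2 - 3.56*t - 0.52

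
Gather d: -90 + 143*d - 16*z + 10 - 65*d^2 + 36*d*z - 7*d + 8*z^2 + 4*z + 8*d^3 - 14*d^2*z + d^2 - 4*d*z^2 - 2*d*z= 8*d^3 + d^2*(-14*z - 64) + d*(-4*z^2 + 34*z + 136) + 8*z^2 - 12*z - 80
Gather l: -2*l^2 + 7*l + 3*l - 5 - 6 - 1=-2*l^2 + 10*l - 12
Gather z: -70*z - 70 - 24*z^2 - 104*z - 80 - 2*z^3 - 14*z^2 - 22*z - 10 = -2*z^3 - 38*z^2 - 196*z - 160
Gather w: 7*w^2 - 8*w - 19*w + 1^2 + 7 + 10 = 7*w^2 - 27*w + 18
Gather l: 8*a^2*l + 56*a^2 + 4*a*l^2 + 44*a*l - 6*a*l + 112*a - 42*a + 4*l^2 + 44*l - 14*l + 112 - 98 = 56*a^2 + 70*a + l^2*(4*a + 4) + l*(8*a^2 + 38*a + 30) + 14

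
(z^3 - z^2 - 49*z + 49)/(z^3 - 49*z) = (z - 1)/z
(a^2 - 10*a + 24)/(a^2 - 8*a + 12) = (a - 4)/(a - 2)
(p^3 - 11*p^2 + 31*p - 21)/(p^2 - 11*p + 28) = (p^2 - 4*p + 3)/(p - 4)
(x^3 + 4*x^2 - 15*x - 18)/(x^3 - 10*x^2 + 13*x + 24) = (x + 6)/(x - 8)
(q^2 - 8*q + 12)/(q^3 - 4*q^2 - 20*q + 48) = 1/(q + 4)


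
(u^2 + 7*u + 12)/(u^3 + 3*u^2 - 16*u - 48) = 1/(u - 4)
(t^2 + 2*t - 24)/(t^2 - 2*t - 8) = (t + 6)/(t + 2)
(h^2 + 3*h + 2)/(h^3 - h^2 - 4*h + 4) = (h + 1)/(h^2 - 3*h + 2)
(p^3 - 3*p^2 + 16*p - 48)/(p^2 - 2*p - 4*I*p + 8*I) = (p^2 + p*(-3 + 4*I) - 12*I)/(p - 2)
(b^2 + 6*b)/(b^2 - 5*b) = (b + 6)/(b - 5)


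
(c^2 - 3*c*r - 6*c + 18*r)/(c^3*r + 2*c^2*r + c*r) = (c^2 - 3*c*r - 6*c + 18*r)/(c*r*(c^2 + 2*c + 1))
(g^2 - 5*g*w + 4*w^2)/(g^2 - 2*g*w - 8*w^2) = (g - w)/(g + 2*w)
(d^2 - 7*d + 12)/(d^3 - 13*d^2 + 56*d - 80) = (d - 3)/(d^2 - 9*d + 20)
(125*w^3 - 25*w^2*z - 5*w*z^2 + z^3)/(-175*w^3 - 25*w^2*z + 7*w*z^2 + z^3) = (-5*w + z)/(7*w + z)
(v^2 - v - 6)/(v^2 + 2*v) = (v - 3)/v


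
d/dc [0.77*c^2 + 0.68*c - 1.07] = 1.54*c + 0.68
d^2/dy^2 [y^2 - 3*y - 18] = 2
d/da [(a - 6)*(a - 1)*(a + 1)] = 3*a^2 - 12*a - 1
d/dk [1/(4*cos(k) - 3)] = 4*sin(k)/(4*cos(k) - 3)^2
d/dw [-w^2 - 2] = -2*w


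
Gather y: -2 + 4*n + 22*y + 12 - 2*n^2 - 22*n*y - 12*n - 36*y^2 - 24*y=-2*n^2 - 8*n - 36*y^2 + y*(-22*n - 2) + 10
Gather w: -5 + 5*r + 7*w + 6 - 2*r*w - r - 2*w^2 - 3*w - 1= 4*r - 2*w^2 + w*(4 - 2*r)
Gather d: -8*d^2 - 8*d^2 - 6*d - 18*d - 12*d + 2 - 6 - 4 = -16*d^2 - 36*d - 8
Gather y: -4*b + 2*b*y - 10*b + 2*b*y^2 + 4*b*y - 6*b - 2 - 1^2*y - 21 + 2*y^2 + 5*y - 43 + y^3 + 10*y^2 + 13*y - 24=-20*b + y^3 + y^2*(2*b + 12) + y*(6*b + 17) - 90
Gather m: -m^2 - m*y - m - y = -m^2 + m*(-y - 1) - y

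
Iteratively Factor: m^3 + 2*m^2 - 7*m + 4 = (m - 1)*(m^2 + 3*m - 4) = (m - 1)^2*(m + 4)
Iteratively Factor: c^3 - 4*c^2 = (c - 4)*(c^2) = c*(c - 4)*(c)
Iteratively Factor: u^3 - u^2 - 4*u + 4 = (u - 1)*(u^2 - 4) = (u - 2)*(u - 1)*(u + 2)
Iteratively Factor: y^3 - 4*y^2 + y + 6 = (y - 3)*(y^2 - y - 2) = (y - 3)*(y + 1)*(y - 2)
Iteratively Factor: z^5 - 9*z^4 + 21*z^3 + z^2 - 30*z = (z - 3)*(z^4 - 6*z^3 + 3*z^2 + 10*z) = (z - 3)*(z + 1)*(z^3 - 7*z^2 + 10*z) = z*(z - 3)*(z + 1)*(z^2 - 7*z + 10) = z*(z - 3)*(z - 2)*(z + 1)*(z - 5)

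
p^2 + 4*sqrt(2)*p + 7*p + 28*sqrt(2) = (p + 7)*(p + 4*sqrt(2))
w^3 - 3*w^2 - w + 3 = (w - 3)*(w - 1)*(w + 1)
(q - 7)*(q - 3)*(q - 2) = q^3 - 12*q^2 + 41*q - 42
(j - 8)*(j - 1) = j^2 - 9*j + 8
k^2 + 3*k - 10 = (k - 2)*(k + 5)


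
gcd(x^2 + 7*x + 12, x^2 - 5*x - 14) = 1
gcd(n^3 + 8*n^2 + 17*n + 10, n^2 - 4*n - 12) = n + 2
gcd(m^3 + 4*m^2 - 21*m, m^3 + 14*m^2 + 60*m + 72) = 1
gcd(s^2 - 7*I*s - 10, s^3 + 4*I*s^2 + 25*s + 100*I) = s - 5*I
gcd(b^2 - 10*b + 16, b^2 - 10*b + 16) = b^2 - 10*b + 16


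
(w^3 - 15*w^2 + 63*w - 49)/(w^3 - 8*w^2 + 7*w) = (w - 7)/w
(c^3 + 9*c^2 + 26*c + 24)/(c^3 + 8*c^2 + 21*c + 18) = (c + 4)/(c + 3)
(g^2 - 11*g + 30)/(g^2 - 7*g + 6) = (g - 5)/(g - 1)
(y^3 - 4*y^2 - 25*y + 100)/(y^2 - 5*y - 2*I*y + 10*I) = (y^2 + y - 20)/(y - 2*I)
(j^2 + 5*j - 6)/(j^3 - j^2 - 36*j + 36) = 1/(j - 6)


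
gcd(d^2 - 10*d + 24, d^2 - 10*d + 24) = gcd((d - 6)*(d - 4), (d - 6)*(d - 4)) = d^2 - 10*d + 24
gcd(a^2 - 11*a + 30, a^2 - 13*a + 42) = a - 6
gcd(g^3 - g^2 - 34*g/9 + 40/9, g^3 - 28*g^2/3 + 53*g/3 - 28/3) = g - 4/3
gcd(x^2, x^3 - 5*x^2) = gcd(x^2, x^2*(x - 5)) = x^2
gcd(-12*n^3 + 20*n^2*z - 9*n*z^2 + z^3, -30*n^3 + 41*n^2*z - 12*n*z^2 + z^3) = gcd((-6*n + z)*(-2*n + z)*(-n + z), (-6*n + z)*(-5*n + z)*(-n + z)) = 6*n^2 - 7*n*z + z^2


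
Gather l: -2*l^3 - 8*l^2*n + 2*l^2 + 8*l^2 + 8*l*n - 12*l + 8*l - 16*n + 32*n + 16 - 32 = -2*l^3 + l^2*(10 - 8*n) + l*(8*n - 4) + 16*n - 16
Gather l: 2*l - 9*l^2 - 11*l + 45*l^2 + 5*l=36*l^2 - 4*l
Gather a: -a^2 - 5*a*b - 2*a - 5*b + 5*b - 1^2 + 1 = -a^2 + a*(-5*b - 2)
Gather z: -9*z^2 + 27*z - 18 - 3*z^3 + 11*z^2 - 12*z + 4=-3*z^3 + 2*z^2 + 15*z - 14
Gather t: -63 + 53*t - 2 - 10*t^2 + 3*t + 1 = -10*t^2 + 56*t - 64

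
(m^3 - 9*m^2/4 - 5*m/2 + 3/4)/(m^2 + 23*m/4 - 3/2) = (m^2 - 2*m - 3)/(m + 6)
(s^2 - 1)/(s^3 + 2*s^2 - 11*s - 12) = (s - 1)/(s^2 + s - 12)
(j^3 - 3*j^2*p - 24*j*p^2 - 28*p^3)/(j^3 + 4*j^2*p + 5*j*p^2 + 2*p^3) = (j^2 - 5*j*p - 14*p^2)/(j^2 + 2*j*p + p^2)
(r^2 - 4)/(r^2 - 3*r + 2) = (r + 2)/(r - 1)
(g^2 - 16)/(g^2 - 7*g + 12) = (g + 4)/(g - 3)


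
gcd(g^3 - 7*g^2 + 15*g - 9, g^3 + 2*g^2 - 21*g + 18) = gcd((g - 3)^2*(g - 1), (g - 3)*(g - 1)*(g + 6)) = g^2 - 4*g + 3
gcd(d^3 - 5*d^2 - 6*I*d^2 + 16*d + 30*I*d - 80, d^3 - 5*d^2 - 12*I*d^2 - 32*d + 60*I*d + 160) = d^2 + d*(-5 - 8*I) + 40*I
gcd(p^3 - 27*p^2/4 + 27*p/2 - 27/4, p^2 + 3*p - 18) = p - 3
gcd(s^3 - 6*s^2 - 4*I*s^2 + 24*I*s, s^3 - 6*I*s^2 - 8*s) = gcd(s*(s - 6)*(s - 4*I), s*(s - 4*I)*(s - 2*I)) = s^2 - 4*I*s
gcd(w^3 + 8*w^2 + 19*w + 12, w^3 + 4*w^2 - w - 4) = w^2 + 5*w + 4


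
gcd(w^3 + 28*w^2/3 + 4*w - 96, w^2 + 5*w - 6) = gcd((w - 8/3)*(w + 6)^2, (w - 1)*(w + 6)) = w + 6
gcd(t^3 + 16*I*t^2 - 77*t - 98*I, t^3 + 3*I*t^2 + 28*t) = t + 7*I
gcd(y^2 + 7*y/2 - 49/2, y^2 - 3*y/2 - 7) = y - 7/2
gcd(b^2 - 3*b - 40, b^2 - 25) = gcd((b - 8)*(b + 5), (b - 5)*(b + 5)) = b + 5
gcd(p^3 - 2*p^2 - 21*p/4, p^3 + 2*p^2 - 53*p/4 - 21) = p^2 - 2*p - 21/4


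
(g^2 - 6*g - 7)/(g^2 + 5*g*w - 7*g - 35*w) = (g + 1)/(g + 5*w)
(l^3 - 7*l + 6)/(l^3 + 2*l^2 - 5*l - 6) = (l - 1)/(l + 1)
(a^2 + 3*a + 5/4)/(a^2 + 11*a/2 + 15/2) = (a + 1/2)/(a + 3)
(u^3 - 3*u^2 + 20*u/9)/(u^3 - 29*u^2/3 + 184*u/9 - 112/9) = u*(3*u - 5)/(3*u^2 - 25*u + 28)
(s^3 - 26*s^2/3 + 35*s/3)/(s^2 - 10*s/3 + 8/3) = s*(3*s^2 - 26*s + 35)/(3*s^2 - 10*s + 8)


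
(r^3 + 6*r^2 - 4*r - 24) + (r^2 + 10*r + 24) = r^3 + 7*r^2 + 6*r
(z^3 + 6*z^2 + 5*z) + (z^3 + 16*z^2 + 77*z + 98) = 2*z^3 + 22*z^2 + 82*z + 98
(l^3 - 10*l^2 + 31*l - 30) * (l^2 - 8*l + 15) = l^5 - 18*l^4 + 126*l^3 - 428*l^2 + 705*l - 450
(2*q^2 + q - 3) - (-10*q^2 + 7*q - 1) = 12*q^2 - 6*q - 2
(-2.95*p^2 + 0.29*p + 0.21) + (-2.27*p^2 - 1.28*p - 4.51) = -5.22*p^2 - 0.99*p - 4.3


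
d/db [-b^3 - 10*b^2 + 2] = b*(-3*b - 20)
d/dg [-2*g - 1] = -2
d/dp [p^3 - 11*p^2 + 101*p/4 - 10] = 3*p^2 - 22*p + 101/4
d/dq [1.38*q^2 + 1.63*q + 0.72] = 2.76*q + 1.63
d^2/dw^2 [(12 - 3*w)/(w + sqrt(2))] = 6*(sqrt(2) + 4)/(w + sqrt(2))^3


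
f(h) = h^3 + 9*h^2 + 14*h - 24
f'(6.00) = 230.00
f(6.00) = 600.00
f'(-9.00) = 95.00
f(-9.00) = -150.00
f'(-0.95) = -0.39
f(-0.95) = -30.03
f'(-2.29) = -11.49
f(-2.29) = -20.87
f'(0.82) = 30.78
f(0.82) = -5.92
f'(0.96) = 34.04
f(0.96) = -1.38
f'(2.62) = 81.75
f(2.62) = 92.44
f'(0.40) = 21.68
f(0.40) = -16.90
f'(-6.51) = 23.96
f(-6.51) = -9.61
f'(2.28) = 70.64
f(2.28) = 66.56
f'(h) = 3*h^2 + 18*h + 14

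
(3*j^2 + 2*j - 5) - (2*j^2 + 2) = j^2 + 2*j - 7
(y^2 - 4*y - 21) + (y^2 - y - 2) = 2*y^2 - 5*y - 23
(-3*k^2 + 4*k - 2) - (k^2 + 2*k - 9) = -4*k^2 + 2*k + 7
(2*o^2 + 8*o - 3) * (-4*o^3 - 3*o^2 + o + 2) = -8*o^5 - 38*o^4 - 10*o^3 + 21*o^2 + 13*o - 6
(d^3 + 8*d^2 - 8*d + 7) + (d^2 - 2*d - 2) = d^3 + 9*d^2 - 10*d + 5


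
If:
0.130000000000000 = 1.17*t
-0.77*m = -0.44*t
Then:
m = 0.06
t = 0.11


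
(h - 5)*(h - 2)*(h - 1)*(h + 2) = h^4 - 6*h^3 + h^2 + 24*h - 20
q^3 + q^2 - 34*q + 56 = (q - 4)*(q - 2)*(q + 7)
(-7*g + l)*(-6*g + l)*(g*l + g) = 42*g^3*l + 42*g^3 - 13*g^2*l^2 - 13*g^2*l + g*l^3 + g*l^2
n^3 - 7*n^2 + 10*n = n*(n - 5)*(n - 2)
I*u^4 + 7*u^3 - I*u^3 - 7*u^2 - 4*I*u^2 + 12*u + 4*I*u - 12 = (u - 6*I)*(u - 2*I)*(u + I)*(I*u - I)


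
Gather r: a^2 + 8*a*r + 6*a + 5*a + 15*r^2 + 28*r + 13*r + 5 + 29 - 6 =a^2 + 11*a + 15*r^2 + r*(8*a + 41) + 28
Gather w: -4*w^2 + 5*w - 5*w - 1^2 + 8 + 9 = 16 - 4*w^2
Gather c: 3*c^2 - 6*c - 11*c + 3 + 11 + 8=3*c^2 - 17*c + 22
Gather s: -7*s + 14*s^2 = 14*s^2 - 7*s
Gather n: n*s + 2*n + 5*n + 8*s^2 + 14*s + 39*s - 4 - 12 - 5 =n*(s + 7) + 8*s^2 + 53*s - 21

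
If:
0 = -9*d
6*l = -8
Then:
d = 0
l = -4/3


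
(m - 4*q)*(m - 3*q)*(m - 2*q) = m^3 - 9*m^2*q + 26*m*q^2 - 24*q^3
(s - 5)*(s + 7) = s^2 + 2*s - 35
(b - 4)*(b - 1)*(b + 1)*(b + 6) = b^4 + 2*b^3 - 25*b^2 - 2*b + 24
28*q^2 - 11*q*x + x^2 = (-7*q + x)*(-4*q + x)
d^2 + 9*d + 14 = (d + 2)*(d + 7)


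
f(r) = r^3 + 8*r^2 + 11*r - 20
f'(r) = 3*r^2 + 16*r + 11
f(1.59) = 21.73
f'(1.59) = 44.02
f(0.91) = -2.61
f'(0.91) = 28.04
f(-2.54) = -12.71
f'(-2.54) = -10.29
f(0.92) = -2.33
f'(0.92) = 28.26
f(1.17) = 5.42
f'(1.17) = 33.83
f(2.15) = 50.57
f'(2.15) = 59.27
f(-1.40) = -22.46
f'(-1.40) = -5.52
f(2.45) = 69.68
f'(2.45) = 68.21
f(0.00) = -20.00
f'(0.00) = 11.00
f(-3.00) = -8.00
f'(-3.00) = -10.00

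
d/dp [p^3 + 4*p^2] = p*(3*p + 8)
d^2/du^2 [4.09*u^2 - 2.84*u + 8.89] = 8.18000000000000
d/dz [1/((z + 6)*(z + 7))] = (-2*z - 13)/(z^4 + 26*z^3 + 253*z^2 + 1092*z + 1764)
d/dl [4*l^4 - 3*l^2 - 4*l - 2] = 16*l^3 - 6*l - 4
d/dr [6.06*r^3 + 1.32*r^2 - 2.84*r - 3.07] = 18.18*r^2 + 2.64*r - 2.84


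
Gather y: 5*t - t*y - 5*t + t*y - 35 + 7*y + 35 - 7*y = 0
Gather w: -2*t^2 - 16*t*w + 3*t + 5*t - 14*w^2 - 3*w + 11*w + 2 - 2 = -2*t^2 + 8*t - 14*w^2 + w*(8 - 16*t)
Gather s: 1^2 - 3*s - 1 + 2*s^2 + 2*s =2*s^2 - s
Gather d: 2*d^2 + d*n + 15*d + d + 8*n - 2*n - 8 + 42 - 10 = 2*d^2 + d*(n + 16) + 6*n + 24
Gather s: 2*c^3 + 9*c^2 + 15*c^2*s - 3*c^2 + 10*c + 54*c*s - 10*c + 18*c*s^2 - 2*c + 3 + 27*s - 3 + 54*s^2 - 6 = 2*c^3 + 6*c^2 - 2*c + s^2*(18*c + 54) + s*(15*c^2 + 54*c + 27) - 6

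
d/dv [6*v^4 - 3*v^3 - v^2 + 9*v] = 24*v^3 - 9*v^2 - 2*v + 9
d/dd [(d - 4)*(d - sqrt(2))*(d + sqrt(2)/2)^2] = 4*d^3 - 12*d^2 - 3*d - sqrt(2)/2 + 6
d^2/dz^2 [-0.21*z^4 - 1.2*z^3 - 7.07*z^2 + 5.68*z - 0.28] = -2.52*z^2 - 7.2*z - 14.14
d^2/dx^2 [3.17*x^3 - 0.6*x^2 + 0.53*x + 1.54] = 19.02*x - 1.2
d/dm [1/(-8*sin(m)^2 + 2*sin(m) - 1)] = 2*(8*sin(m) - 1)*cos(m)/(8*sin(m)^2 - 2*sin(m) + 1)^2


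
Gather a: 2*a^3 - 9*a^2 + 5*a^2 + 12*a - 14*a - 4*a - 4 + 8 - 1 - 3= 2*a^3 - 4*a^2 - 6*a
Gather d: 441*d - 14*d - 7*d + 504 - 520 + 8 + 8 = 420*d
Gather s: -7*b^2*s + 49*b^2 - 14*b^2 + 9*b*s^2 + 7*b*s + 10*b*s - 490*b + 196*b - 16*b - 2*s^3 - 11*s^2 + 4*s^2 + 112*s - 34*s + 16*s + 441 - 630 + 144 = 35*b^2 - 310*b - 2*s^3 + s^2*(9*b - 7) + s*(-7*b^2 + 17*b + 94) - 45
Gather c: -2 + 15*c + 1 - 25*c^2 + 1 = -25*c^2 + 15*c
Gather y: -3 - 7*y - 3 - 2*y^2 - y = -2*y^2 - 8*y - 6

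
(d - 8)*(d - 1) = d^2 - 9*d + 8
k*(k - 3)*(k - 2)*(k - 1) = k^4 - 6*k^3 + 11*k^2 - 6*k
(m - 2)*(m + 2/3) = m^2 - 4*m/3 - 4/3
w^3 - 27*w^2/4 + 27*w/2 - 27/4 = (w - 3)^2*(w - 3/4)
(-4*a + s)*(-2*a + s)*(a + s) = 8*a^3 + 2*a^2*s - 5*a*s^2 + s^3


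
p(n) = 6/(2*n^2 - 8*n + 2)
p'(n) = 6*(8 - 4*n)/(2*n^2 - 8*n + 2)^2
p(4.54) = 0.87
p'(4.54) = -1.28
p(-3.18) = 0.13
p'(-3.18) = 0.05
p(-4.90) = 0.07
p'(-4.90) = 0.02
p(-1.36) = 0.36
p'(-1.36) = 0.29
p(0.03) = 3.41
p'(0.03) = 15.23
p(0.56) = -3.24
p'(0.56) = 10.07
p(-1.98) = 0.23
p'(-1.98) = 0.14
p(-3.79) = 0.10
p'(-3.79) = 0.04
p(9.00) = 0.07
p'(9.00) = -0.02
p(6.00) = 0.23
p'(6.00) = -0.14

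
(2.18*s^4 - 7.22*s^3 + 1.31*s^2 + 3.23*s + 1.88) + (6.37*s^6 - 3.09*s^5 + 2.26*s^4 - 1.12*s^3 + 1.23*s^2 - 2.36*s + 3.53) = 6.37*s^6 - 3.09*s^5 + 4.44*s^4 - 8.34*s^3 + 2.54*s^2 + 0.87*s + 5.41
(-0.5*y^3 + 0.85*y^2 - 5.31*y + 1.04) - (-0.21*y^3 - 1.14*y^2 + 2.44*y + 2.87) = -0.29*y^3 + 1.99*y^2 - 7.75*y - 1.83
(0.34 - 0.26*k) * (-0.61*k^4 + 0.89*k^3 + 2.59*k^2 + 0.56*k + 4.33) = 0.1586*k^5 - 0.4388*k^4 - 0.3708*k^3 + 0.735*k^2 - 0.9354*k + 1.4722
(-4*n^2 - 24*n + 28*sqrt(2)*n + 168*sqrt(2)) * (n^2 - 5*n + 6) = -4*n^4 - 4*n^3 + 28*sqrt(2)*n^3 + 28*sqrt(2)*n^2 + 96*n^2 - 672*sqrt(2)*n - 144*n + 1008*sqrt(2)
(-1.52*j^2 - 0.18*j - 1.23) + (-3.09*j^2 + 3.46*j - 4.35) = -4.61*j^2 + 3.28*j - 5.58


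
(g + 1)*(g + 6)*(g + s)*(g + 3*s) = g^4 + 4*g^3*s + 7*g^3 + 3*g^2*s^2 + 28*g^2*s + 6*g^2 + 21*g*s^2 + 24*g*s + 18*s^2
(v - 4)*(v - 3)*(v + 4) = v^3 - 3*v^2 - 16*v + 48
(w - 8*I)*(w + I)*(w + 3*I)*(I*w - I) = I*w^4 + 4*w^3 - I*w^3 - 4*w^2 + 29*I*w^2 - 24*w - 29*I*w + 24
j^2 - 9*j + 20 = (j - 5)*(j - 4)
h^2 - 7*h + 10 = (h - 5)*(h - 2)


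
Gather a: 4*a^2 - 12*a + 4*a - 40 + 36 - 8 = 4*a^2 - 8*a - 12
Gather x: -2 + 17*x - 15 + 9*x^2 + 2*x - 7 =9*x^2 + 19*x - 24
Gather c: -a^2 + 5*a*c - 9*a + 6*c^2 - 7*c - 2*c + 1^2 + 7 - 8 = -a^2 - 9*a + 6*c^2 + c*(5*a - 9)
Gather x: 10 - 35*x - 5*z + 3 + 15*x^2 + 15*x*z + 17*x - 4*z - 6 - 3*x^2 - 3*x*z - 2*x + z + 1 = 12*x^2 + x*(12*z - 20) - 8*z + 8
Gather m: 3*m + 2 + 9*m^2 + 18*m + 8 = 9*m^2 + 21*m + 10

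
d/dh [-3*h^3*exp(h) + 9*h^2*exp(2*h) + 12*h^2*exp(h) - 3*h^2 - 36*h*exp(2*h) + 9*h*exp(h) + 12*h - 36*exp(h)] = -3*h^3*exp(h) + 18*h^2*exp(2*h) + 3*h^2*exp(h) - 54*h*exp(2*h) + 33*h*exp(h) - 6*h - 36*exp(2*h) - 27*exp(h) + 12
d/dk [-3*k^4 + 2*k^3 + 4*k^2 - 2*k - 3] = -12*k^3 + 6*k^2 + 8*k - 2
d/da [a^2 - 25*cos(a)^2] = 2*a + 25*sin(2*a)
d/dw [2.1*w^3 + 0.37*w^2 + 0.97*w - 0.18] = 6.3*w^2 + 0.74*w + 0.97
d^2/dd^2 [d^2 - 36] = 2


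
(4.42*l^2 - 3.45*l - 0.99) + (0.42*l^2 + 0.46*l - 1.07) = 4.84*l^2 - 2.99*l - 2.06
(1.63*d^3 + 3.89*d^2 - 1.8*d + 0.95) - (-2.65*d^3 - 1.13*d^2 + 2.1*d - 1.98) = 4.28*d^3 + 5.02*d^2 - 3.9*d + 2.93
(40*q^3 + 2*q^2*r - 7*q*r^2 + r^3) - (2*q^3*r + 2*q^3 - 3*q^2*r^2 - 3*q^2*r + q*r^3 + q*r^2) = -2*q^3*r + 38*q^3 + 3*q^2*r^2 + 5*q^2*r - q*r^3 - 8*q*r^2 + r^3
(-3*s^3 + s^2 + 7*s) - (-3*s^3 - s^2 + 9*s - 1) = 2*s^2 - 2*s + 1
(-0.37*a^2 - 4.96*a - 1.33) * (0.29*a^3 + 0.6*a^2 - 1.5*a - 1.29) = -0.1073*a^5 - 1.6604*a^4 - 2.8067*a^3 + 7.1193*a^2 + 8.3934*a + 1.7157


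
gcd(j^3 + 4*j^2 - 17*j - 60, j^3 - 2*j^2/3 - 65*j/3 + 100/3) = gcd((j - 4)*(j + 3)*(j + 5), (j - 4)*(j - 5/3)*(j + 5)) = j^2 + j - 20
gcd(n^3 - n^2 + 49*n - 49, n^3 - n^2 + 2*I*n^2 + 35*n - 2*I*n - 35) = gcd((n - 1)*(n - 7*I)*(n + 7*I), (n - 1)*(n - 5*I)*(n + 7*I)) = n^2 + n*(-1 + 7*I) - 7*I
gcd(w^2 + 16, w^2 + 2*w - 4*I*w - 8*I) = w - 4*I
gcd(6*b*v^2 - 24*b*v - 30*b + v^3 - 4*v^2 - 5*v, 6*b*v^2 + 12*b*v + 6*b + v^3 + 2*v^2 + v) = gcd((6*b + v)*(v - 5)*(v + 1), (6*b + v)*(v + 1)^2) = 6*b*v + 6*b + v^2 + v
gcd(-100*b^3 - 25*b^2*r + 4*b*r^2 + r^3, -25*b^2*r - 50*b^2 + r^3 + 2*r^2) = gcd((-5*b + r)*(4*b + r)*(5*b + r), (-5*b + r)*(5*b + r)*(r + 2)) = -25*b^2 + r^2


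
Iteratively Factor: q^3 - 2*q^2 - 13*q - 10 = (q + 1)*(q^2 - 3*q - 10) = (q + 1)*(q + 2)*(q - 5)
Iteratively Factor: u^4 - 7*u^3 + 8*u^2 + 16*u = (u - 4)*(u^3 - 3*u^2 - 4*u) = (u - 4)*(u + 1)*(u^2 - 4*u) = (u - 4)^2*(u + 1)*(u)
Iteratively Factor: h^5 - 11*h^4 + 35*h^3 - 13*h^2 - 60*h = (h - 4)*(h^4 - 7*h^3 + 7*h^2 + 15*h) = (h - 4)*(h + 1)*(h^3 - 8*h^2 + 15*h) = (h - 5)*(h - 4)*(h + 1)*(h^2 - 3*h) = (h - 5)*(h - 4)*(h - 3)*(h + 1)*(h)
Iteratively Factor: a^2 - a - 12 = (a - 4)*(a + 3)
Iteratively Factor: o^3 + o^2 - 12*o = (o - 3)*(o^2 + 4*o) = o*(o - 3)*(o + 4)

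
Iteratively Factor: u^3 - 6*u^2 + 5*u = (u - 5)*(u^2 - u) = u*(u - 5)*(u - 1)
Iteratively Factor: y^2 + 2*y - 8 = (y + 4)*(y - 2)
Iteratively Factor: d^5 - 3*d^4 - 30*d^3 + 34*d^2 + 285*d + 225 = (d - 5)*(d^4 + 2*d^3 - 20*d^2 - 66*d - 45) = (d - 5)^2*(d^3 + 7*d^2 + 15*d + 9) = (d - 5)^2*(d + 1)*(d^2 + 6*d + 9) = (d - 5)^2*(d + 1)*(d + 3)*(d + 3)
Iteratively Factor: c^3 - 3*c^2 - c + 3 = (c - 1)*(c^2 - 2*c - 3) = (c - 3)*(c - 1)*(c + 1)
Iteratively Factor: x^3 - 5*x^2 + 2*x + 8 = (x - 4)*(x^2 - x - 2) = (x - 4)*(x + 1)*(x - 2)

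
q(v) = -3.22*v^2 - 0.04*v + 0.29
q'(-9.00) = 57.92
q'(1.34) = -8.67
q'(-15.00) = 96.56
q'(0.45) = -2.94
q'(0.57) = -3.71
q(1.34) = -5.55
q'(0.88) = -5.71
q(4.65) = -69.52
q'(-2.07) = 13.29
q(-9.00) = -260.17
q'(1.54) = -9.96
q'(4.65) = -29.99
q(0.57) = -0.78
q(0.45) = -0.38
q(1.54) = -7.41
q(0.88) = -2.24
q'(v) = -6.44*v - 0.04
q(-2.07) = -13.42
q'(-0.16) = 0.99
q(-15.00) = -723.61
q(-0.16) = 0.21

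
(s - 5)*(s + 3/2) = s^2 - 7*s/2 - 15/2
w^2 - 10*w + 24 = (w - 6)*(w - 4)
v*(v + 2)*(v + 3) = v^3 + 5*v^2 + 6*v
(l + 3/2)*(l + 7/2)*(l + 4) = l^3 + 9*l^2 + 101*l/4 + 21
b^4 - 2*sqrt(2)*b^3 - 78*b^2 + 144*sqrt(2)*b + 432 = (b - 6*sqrt(2))*(b - 3*sqrt(2))*(b + sqrt(2))*(b + 6*sqrt(2))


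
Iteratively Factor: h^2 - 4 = (h + 2)*(h - 2)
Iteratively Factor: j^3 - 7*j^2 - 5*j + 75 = (j - 5)*(j^2 - 2*j - 15) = (j - 5)*(j + 3)*(j - 5)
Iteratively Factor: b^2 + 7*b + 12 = (b + 3)*(b + 4)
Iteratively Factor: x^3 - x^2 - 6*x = (x)*(x^2 - x - 6) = x*(x + 2)*(x - 3)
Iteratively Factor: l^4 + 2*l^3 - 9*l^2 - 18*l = (l + 2)*(l^3 - 9*l) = (l + 2)*(l + 3)*(l^2 - 3*l) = l*(l + 2)*(l + 3)*(l - 3)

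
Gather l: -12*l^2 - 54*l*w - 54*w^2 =-12*l^2 - 54*l*w - 54*w^2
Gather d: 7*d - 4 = 7*d - 4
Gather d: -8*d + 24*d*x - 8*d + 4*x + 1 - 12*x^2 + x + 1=d*(24*x - 16) - 12*x^2 + 5*x + 2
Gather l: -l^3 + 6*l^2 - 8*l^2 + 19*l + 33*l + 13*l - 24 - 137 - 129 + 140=-l^3 - 2*l^2 + 65*l - 150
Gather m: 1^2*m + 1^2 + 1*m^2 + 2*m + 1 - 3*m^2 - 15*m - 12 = -2*m^2 - 12*m - 10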